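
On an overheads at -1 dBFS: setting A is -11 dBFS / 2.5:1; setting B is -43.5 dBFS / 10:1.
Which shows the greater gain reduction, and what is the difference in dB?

A: 10 dB over, compressed to 4 dB over, so 6 dB of GR.
B: 42.5 dB over, compressed to 4.25 dB over, so 38.25 dB of GR.
Difference: 32.25 dB in favour of B.

B, by 32.25 dB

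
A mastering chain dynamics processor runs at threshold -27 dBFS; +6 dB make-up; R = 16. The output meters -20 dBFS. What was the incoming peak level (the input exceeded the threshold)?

Stripping the +6 dB make-up gives -26 dBFS at the gain stage.
The compressed level sits -26 − (-27) = 1 dB over threshold.
Input overshoot = R × output overshoot = 16 dB → input = -27 + 16 = -11 dBFS.

-11 dBFS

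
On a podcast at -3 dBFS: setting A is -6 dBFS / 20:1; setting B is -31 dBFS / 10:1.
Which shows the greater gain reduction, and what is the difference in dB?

A: GR = 3 − 3/20 = 2.85 dB.
B: GR = 28 − 28/10 = 25.2 dB.
Difference: 22.35 dB in favour of B.

B, by 22.35 dB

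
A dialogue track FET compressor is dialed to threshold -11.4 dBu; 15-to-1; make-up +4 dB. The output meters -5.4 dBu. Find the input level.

18.6 dBu

Stripping the +4 dB make-up gives -9.4 dBu at the gain stage.
Post-compression overshoot = -9.4 − (-11.4) = 2 dB.
Undo the ratio: input overshoot = 2 × 15 = 30 dB, giving input = 18.6 dBu.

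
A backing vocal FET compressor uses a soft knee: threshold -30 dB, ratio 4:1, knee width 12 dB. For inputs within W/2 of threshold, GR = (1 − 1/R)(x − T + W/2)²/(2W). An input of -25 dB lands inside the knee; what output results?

x − T + W/2 = -25 − (-30) + 6 = 11.
GR = (1 − 1/4) × 11² / 24 = 0.75 × 121 / 24 = 3.78125 dB.
Output = -25 − 3.78125 = -28.78125 dB.

-28.78125 dB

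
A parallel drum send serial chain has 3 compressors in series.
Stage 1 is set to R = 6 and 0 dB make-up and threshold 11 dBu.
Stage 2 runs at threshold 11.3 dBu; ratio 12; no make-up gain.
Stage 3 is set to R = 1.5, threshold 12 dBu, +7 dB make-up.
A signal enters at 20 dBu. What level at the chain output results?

18.4 dBu

Stage 1: 20 dBu is 9 dB over 11 dBu; at 6:1 that becomes 1.5 dB over, giving 12.5 dBu.
Stage 2: 12.5 dBu is 1.2 dB over 11.3 dBu; at 12:1 that becomes 0.1 dB over, giving 11.4 dBu.
Stage 3: 11.4 dBu is at or below the 12 dBu threshold — no compression; make-up brings it to 18.4 dBu.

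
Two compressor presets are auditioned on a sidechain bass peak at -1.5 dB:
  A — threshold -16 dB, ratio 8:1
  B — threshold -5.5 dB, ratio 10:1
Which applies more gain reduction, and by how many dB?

A, by 9.0875 dB

A: GR = 14.5 − 14.5/8 = 12.6875 dB.
B: GR = 4 − 4/10 = 3.6 dB.
Difference: 9.0875 dB in favour of A.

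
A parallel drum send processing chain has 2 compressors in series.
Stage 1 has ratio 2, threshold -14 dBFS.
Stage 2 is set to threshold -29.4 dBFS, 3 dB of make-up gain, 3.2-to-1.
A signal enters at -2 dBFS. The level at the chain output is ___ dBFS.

-19.7125 dBFS

Stage 1: -2 dBFS is 12 dB over -14 dBFS; at 2:1 that becomes 6 dB over, giving -8 dBFS.
Stage 2: overshoot 21.4 dB → 21.4/3.2 = 6.6875 dB → -22.7125 dBFS; +3 dB make-up → -19.7125 dBFS.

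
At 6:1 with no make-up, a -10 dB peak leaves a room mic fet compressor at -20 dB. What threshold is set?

Input is 12 dB above T (since output overshoot × R = input overshoot: (-20 − T)·6 = -10 − T gives T = -22 dB).
Check: -22 + (-10 − (-22))/6 = -22 + 2 = -20 dB. ✓

-22 dB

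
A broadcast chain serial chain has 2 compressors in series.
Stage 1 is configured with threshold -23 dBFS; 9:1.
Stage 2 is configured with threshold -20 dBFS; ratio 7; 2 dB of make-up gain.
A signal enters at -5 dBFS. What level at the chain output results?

Stage 1: -5 dBFS is 18 dB over -23 dBFS; at 9:1 that becomes 2 dB over, giving -21 dBFS.
Stage 2: below threshold (-21 ≤ -20); passes unchanged; make-up brings it to -19 dBFS.

-19 dBFS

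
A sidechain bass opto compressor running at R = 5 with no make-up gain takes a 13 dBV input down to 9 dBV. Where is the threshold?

8 dBV

Let T be the threshold. Output overshoot = (input overshoot)/R, so 9 − T = (13 − T)/5.
5·(9 − T) = 13 − T → 4·T = 45 − 13 = 32.
T = 32/4 = 8 dBV.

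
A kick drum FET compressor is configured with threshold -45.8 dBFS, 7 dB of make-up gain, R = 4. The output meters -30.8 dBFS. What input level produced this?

-13.8 dBFS

Before make-up, the level was -30.8 − 7 = -37.8 dBFS.
That's 8 dB above the -45.8 dBFS threshold.
Input overshoot = R × output overshoot = 32 dB → input = -45.8 + 32 = -13.8 dBFS.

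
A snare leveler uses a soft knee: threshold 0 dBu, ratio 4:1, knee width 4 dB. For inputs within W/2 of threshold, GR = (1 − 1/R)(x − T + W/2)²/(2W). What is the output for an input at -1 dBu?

x − T + W/2 = -1 − 0 + 2 = 1.
GR = (1 − 1/4) × 1² / 8 = 0.75 × 1 / 8 = 0.09375 dB.
Output = -1 − 0.09375 = -1.09375 dBu.

-1.09375 dBu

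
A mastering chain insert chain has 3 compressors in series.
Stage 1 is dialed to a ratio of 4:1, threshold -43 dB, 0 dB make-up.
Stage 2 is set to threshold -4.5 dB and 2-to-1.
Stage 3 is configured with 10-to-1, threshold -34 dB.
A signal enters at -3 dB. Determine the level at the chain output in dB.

Stage 1: 40 dB above -43 dB, reduced 4:1 to 10 dB above → -33 dB.
Stage 2: -33 dB ≤ -4.5 dB, so stage 2 doesn't engage; output -33 dB.
Stage 3: overshoot 1 dB → 1/10 = 0.1 dB → -33.9 dB.

-33.9 dB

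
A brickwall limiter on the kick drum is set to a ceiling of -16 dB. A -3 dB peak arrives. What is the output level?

-16 dB

The limiter clamps the peak to its -16 dB ceiling.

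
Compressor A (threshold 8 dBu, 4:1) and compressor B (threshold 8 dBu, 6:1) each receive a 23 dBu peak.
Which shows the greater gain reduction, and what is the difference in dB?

A: GR = 15 − 15/4 = 11.25 dB.
B: GR = 15 − 15/6 = 12.5 dB.
B applies 1.25 dB more gain reduction.

B, by 1.25 dB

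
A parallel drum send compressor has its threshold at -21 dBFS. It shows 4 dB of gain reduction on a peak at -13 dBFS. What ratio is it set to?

2:1

Input overshoot = -13 − (-21) = 8 dB.
Output overshoot = 8 − 4 = 4 dB.
Ratio = input overshoot / output overshoot = 8 / 4 = 2.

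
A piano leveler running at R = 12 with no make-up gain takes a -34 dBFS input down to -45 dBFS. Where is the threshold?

Gain reduction = -34 − (-45) = 11 dB; output overshoot = GR / (R − 1) = 11 / 11 = 1 dB.
Threshold = output − output overshoot = -45 − 1 = -46 dBFS.

-46 dBFS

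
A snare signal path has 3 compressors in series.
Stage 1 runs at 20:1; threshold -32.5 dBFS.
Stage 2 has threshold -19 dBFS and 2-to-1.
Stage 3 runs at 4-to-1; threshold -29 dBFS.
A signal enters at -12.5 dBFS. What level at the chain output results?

Stage 1: 20 dB above -32.5 dBFS, reduced 20:1 to 1 dB above → -31.5 dBFS.
Stage 2: below threshold (-31.5 ≤ -19); passes unchanged; output -31.5 dBFS.
Stage 3: -31.5 dBFS is at or below the -29 dBFS threshold — no compression; output -31.5 dBFS.

-31.5 dBFS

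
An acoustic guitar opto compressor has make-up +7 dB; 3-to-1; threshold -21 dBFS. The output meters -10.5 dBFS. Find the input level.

Before make-up, the level was -10.5 − 7 = -17.5 dBFS.
That's 3.5 dB above the -21 dBFS threshold.
Input overshoot = R × output overshoot = 10.5 dB → input = -21 + 10.5 = -10.5 dBFS.

-10.5 dBFS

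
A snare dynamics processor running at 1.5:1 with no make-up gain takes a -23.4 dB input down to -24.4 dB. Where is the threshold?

-26.4 dB

Gain reduction = -23.4 − (-24.4) = 1 dB; output overshoot = GR / (R − 1) = 1 / 0.5 = 2 dB.
Threshold = output − output overshoot = -24.4 − 2 = -26.4 dB.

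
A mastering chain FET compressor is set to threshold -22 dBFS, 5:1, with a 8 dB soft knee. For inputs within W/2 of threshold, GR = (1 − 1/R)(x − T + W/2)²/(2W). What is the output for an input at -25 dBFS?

-25.05 dBFS

x − T + W/2 = -25 − (-22) + 4 = 1.
GR = (1 − 1/5) × 1² / 16 = 0.8 × 1 / 16 = 0.05 dB.
Output = -25 − 0.05 = -25.05 dBFS.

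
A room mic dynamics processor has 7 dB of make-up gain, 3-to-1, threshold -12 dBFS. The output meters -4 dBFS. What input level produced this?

-9 dBFS

Remove make-up: -4 − 7 = -11 dBFS.
Post-compression overshoot = -11 − (-12) = 1 dB.
Before 3:1 compression the overshoot was 1 × 3 = 3 dB, so input = -12 + 3 = -9 dBFS.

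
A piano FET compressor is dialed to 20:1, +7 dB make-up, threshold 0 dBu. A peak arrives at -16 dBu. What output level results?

-16 dBu is 16 dB below the 0 dBu threshold, so no gain reduction is applied.
Make-up gain adds 7 dB: -16 + 7 = -9 dBu.

-9 dBu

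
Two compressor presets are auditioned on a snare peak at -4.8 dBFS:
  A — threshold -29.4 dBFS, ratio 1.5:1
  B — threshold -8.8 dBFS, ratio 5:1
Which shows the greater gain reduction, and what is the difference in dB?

A, by 5 dB

A: GR = 24.6 − 24.6/1.5 = 8.2 dB.
B: GR = 4 − 4/5 = 3.2 dB.
Difference: 5 dB in favour of A.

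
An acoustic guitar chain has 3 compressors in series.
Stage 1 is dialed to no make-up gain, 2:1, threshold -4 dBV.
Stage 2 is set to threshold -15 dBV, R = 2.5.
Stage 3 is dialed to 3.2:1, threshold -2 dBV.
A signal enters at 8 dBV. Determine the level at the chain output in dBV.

-8.2 dBV

Stage 1: overshoot 12 dB → 12/2 = 6 dB → 2 dBV.
Stage 2: overshoot 17 dB → 17/2.5 = 6.8 dB → -8.2 dBV.
Stage 3: -8.2 dBV is at or below the -2 dBV threshold — no compression; output -8.2 dBV.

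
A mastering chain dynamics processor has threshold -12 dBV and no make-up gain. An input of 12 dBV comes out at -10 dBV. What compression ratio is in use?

12:1

Input overshoot = 12 − (-12) = 24 dB; output overshoot = -10 − (-12) = 2 dB.
Ratio = 24 / 2 = 12.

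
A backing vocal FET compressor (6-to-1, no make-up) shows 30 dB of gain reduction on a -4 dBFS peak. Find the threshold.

Let T be the threshold. Output overshoot = (input overshoot)/R, so -34 − T = (-4 − T)/6.
6·(-34 − T) = -4 − T → 5·T = -204 − (-4) = -200.
T = -200/5 = -40 dBFS.

-40 dBFS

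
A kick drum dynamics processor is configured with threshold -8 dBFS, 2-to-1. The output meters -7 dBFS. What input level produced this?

-6 dBFS

The compressed level sits -7 − (-8) = 1 dB over threshold.
Input overshoot = R × output overshoot = 2 dB → input = -8 + 2 = -6 dBFS.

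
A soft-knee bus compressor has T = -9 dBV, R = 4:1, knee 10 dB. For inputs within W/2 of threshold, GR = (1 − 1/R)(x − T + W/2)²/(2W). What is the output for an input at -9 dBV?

x − T + W/2 = -9 − (-9) + 5 = 5.
GR = (1 − 1/4) × 5² / 20 = 0.75 × 25 / 20 = 0.9375 dB.
Output = -9 − 0.9375 = -9.9375 dBV.

-9.9375 dBV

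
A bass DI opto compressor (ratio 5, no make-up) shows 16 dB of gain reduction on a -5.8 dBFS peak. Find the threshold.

Let T be the threshold. Output overshoot = (input overshoot)/R, so -21.8 − T = (-5.8 − T)/5.
5·(-21.8 − T) = -5.8 − T → 4·T = -109 − (-5.8) = -103.2.
T = -103.2/4 = -25.8 dBFS.

-25.8 dBFS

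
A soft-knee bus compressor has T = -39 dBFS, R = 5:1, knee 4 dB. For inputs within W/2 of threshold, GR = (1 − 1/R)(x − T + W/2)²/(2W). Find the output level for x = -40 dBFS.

-40.1 dBFS

x − T + W/2 = -40 − (-39) + 2 = 1.
GR = (1 − 1/5) × 1² / 8 = 0.8 × 1 / 8 = 0.1 dB.
Output = -40 − 0.1 = -40.1 dBFS.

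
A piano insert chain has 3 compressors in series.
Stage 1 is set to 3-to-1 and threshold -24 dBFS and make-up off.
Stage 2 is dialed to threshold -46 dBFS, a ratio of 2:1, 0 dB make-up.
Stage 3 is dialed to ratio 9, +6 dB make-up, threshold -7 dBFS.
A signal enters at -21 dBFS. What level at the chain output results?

Stage 1: -21 dBFS is 3 dB over -24 dBFS; at 3:1 that becomes 1 dB over, giving -23 dBFS.
Stage 2: -23 dBFS is 23 dB over -46 dBFS; at 2:1 that becomes 11.5 dB over, giving -34.5 dBFS.
Stage 3: -34.5 dBFS ≤ -7 dBFS, so stage 3 doesn't engage; make-up brings it to -28.5 dBFS.

-28.5 dBFS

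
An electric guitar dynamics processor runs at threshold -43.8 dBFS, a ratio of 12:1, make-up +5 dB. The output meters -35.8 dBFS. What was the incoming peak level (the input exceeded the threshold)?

-7.8 dBFS

Stripping the +5 dB make-up gives -40.8 dBFS at the gain stage.
The compressed level sits -40.8 − (-43.8) = 3 dB over threshold.
Before 12:1 compression the overshoot was 3 × 12 = 36 dB, so input = -43.8 + 36 = -7.8 dBFS.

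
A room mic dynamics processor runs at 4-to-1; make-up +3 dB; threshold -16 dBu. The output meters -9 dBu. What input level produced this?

0 dBu

Before make-up, the level was -9 − 3 = -12 dBu.
Post-compression overshoot = -12 − (-16) = 4 dB.
Undo the ratio: input overshoot = 4 × 4 = 16 dB, giving input = 0 dBu.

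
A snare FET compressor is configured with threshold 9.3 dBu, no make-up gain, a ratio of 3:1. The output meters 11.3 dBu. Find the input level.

15.3 dBu

The compressed level sits 11.3 − 9.3 = 2 dB over threshold.
Before 3:1 compression the overshoot was 2 × 3 = 6 dB, so input = 9.3 + 6 = 15.3 dBu.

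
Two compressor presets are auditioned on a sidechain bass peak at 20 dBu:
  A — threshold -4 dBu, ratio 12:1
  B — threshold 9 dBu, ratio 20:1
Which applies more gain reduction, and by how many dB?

A, by 11.55 dB

A: GR = 24 − 24/12 = 22 dB.
B: GR = 11 − 11/20 = 10.45 dB.
A reduces 11.55 dB more.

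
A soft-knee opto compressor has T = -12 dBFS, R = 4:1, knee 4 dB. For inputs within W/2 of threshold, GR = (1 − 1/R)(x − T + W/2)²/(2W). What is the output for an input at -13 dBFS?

x − T + W/2 = -13 − (-12) + 2 = 1.
GR = (1 − 1/4) × 1² / 8 = 0.75 × 1 / 8 = 0.09375 dB.
Output = -13 − 0.09375 = -13.09375 dBFS.

-13.09375 dBFS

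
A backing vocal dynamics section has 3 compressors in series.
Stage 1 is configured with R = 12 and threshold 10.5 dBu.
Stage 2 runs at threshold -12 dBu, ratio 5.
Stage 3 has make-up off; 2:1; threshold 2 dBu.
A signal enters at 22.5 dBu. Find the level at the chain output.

-7.3 dBu

Stage 1: overshoot 12 dB → 12/12 = 1 dB → 11.5 dBu.
Stage 2: 11.5 dBu is 23.5 dB over -12 dBu; at 5:1 that becomes 4.7 dB over, giving -7.3 dBu.
Stage 3: -7.3 dBu is at or below the 2 dBu threshold — no compression; output -7.3 dBu.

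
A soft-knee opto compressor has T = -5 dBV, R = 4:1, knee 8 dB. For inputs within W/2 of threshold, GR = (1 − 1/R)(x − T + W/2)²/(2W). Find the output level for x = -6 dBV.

-6.421875 dBV

x − T + W/2 = -6 − (-5) + 4 = 3.
GR = (1 − 1/4) × 3² / 16 = 0.75 × 9 / 16 = 0.421875 dB.
Output = -6 − 0.421875 = -6.421875 dBV.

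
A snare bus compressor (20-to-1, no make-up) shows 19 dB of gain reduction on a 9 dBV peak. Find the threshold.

Gain reduction = 9 − (-10) = 19 dB; output overshoot = GR / (R − 1) = 19 / 19 = 1 dB.
Threshold = output − output overshoot = -10 − 1 = -11 dBV.

-11 dBV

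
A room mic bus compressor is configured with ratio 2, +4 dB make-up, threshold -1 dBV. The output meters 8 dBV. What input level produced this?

9 dBV

Before make-up, the level was 8 − 4 = 4 dBV.
The compressed level sits 4 − (-1) = 5 dB over threshold.
Input overshoot = R × output overshoot = 10 dB → input = -1 + 10 = 9 dBV.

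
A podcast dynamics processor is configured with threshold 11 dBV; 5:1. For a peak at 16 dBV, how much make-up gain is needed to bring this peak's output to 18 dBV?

6 dB

Without make-up, output = threshold + overshoot/5 = 11 + 1 = 12 dBV.
Gap to target: 6 dB.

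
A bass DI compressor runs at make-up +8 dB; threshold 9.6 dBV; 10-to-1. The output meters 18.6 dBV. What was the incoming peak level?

19.6 dBV

Before make-up, the level was 18.6 − 8 = 10.6 dBV.
Post-compression overshoot = 10.6 − 9.6 = 1 dB.
Input overshoot = R × output overshoot = 10 dB → input = 9.6 + 10 = 19.6 dBV.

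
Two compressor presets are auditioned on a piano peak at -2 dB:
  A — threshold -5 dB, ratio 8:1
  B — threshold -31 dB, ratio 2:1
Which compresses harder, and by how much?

A: 3 dB over, compressed to 0.375 dB over, so 2.625 dB of GR.
B: 29 dB over, compressed to 14.5 dB over, so 14.5 dB of GR.
Difference: 11.875 dB in favour of B.

B, by 11.875 dB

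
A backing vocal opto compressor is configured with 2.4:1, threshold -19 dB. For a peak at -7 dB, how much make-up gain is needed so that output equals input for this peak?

7 dB

Overshoot 12 dB → 12/2.4 = 5 dB after compression, so the compressed level is -19 + 5 = -14 dB.
Make-up = target − compressed = -7 − (-14) = 7 dB.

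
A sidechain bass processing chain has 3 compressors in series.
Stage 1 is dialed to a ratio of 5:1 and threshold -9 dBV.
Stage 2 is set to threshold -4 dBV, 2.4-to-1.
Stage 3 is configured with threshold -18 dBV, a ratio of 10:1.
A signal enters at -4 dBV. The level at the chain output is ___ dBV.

Stage 1: overshoot 5 dB → 5/5 = 1 dB → -8 dBV.
Stage 2: -8 dBV is at or below the -4 dBV threshold — no compression; output -8 dBV.
Stage 3: overshoot 10 dB → 10/10 = 1 dB → -17 dBV.

-17 dBV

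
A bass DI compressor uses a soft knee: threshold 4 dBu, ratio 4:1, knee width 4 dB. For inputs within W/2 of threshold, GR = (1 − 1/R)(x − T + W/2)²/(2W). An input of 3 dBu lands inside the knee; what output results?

2.90625 dBu

x − T + W/2 = 3 − 4 + 2 = 1.
GR = (1 − 1/4) × 1² / 8 = 0.75 × 1 / 8 = 0.09375 dB.
Output = 3 − 0.09375 = 2.90625 dBu.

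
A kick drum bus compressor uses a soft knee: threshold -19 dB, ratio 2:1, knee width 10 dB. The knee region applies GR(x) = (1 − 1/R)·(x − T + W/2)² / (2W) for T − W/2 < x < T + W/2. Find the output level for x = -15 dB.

-17.025 dB

x − T + W/2 = -15 − (-19) + 5 = 9.
GR = (1 − 1/2) × 9² / 20 = 0.5 × 81 / 20 = 2.025 dB.
Output = -15 − 2.025 = -17.025 dB.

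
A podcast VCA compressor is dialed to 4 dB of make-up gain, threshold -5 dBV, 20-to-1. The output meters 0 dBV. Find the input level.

Stripping the +4 dB make-up gives -4 dBV at the gain stage.
Post-compression overshoot = -4 − (-5) = 1 dB.
Input overshoot = R × output overshoot = 20 dB → input = -5 + 20 = 15 dBV.

15 dBV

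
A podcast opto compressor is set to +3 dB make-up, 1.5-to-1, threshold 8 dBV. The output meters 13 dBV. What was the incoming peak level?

11 dBV

Remove make-up: 13 − 3 = 10 dBV.
Post-compression overshoot = 10 − 8 = 2 dB.
Input overshoot = R × output overshoot = 3 dB → input = 8 + 3 = 11 dBV.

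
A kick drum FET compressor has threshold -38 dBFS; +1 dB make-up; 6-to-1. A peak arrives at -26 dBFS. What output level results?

The input is 12 dB above the -38 dBFS threshold.
At 6:1 the overshoot is divided by 6, leaving 2 dB above threshold.
That puts the output at -36 dBFS; make-up adds 1 dB, giving -35 dBFS.

-35 dBFS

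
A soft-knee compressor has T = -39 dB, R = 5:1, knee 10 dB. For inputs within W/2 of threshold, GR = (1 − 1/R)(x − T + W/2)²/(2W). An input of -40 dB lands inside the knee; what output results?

x − T + W/2 = -40 − (-39) + 5 = 4.
GR = (1 − 1/5) × 4² / 20 = 0.8 × 16 / 20 = 0.64 dB.
Output = -40 − 0.64 = -40.64 dB.

-40.64 dB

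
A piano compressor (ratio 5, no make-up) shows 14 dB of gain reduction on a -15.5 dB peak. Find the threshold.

Let T be the threshold. Output overshoot = (input overshoot)/R, so -29.5 − T = (-15.5 − T)/5.
5·(-29.5 − T) = -15.5 − T → 4·T = -147.5 − (-15.5) = -132.
T = -132/4 = -33 dB.

-33 dB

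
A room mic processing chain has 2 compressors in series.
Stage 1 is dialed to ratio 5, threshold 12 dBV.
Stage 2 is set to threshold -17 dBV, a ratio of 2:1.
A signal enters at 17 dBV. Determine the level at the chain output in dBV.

-2 dBV

Stage 1: 17 dBV is 5 dB over 12 dBV; at 5:1 that becomes 1 dB over, giving 13 dBV.
Stage 2: 30 dB above -17 dBV, reduced 2:1 to 15 dB above → -2 dBV.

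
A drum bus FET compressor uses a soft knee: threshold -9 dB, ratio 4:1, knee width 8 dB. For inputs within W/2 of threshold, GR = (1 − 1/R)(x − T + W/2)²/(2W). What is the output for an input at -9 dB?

x − T + W/2 = -9 − (-9) + 4 = 4.
GR = (1 − 1/4) × 4² / 16 = 0.75 × 16 / 16 = 0.75 dB.
Output = -9 − 0.75 = -9.75 dB.

-9.75 dB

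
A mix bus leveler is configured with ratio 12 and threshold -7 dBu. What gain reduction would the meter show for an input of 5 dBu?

Overshoot = 5 − (-7) = 12 dB.
At 12:1, output sits 12/12 = 1 dB above threshold.
Gain reduction = 12 − 1 = 11 dB.

11 dB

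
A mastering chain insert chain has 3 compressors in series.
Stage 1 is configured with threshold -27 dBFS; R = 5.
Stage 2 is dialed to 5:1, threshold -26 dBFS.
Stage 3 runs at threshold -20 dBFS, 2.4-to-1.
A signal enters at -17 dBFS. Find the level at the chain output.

-25.8 dBFS

Stage 1: overshoot 10 dB → 10/5 = 2 dB → -25 dBFS.
Stage 2: -25 dBFS is 1 dB over -26 dBFS; at 5:1 that becomes 0.2 dB over, giving -25.8 dBFS.
Stage 3: -25.8 dBFS ≤ -20 dBFS, so stage 3 doesn't engage; output -25.8 dBFS.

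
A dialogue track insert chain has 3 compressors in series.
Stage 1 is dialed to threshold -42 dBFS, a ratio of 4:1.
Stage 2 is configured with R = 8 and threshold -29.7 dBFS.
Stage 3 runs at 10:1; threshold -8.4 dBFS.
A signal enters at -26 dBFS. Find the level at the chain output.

Stage 1: -26 dBFS is 16 dB over -42 dBFS; at 4:1 that becomes 4 dB over, giving -38 dBFS.
Stage 2: -38 dBFS is at or below the -29.7 dBFS threshold — no compression; output -38 dBFS.
Stage 3: -38 dBFS is at or below the -8.4 dBFS threshold — no compression; output -38 dBFS.

-38 dBFS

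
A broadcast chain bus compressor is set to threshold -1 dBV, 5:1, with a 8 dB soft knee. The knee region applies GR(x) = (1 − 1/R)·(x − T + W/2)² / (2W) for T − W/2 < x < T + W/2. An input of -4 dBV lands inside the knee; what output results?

-4.05 dBV

x − T + W/2 = -4 − (-1) + 4 = 1.
GR = (1 − 1/5) × 1² / 16 = 0.8 × 1 / 16 = 0.05 dB.
Output = -4 − 0.05 = -4.05 dBV.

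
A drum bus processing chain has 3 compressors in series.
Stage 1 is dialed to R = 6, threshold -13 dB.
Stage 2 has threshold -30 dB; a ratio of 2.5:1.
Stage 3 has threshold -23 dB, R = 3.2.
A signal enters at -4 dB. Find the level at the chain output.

-22.875 dB

Stage 1: -4 dB is 9 dB over -13 dB; at 6:1 that becomes 1.5 dB over, giving -11.5 dB.
Stage 2: -11.5 dB is 18.5 dB over -30 dB; at 2.5:1 that becomes 7.4 dB over, giving -22.6 dB.
Stage 3: overshoot 0.4 dB → 0.4/3.2 = 0.125 dB → -22.875 dB.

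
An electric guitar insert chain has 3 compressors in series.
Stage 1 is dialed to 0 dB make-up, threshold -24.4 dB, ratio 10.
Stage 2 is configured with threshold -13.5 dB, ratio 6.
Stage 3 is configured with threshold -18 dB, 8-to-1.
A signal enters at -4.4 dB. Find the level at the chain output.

Stage 1: 20 dB above -24.4 dB, reduced 10:1 to 2 dB above → -22.4 dB.
Stage 2: -22.4 dB ≤ -13.5 dB, so stage 2 doesn't engage; output -22.4 dB.
Stage 3: -22.4 dB ≤ -18 dB, so stage 3 doesn't engage; output -22.4 dB.

-22.4 dB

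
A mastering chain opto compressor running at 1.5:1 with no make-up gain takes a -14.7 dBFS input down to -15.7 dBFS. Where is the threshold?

-17.7 dBFS

Gain reduction = -14.7 − (-15.7) = 1 dB; output overshoot = GR / (R − 1) = 1 / 0.5 = 2 dB.
Threshold = output − output overshoot = -15.7 − 2 = -17.7 dBFS.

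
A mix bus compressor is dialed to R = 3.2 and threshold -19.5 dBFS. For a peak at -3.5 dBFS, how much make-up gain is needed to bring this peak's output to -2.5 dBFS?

12 dB

Without make-up, output = threshold + overshoot/3.2 = -19.5 + 5 = -14.5 dBFS.
Gap to target: 12 dB.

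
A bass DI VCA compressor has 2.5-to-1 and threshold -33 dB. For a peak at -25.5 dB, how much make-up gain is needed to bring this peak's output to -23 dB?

7 dB

Overshoot 7.5 dB → 7.5/2.5 = 3 dB after compression, so the compressed level is -33 + 3 = -30 dB.
Make-up = target − compressed = -23 − (-30) = 7 dB.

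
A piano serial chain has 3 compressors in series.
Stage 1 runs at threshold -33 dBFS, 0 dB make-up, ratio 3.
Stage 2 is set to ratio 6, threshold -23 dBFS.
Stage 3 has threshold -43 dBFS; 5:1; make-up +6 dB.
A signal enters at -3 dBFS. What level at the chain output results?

Stage 1: 30 dB above -33 dBFS, reduced 3:1 to 10 dB above → -23 dBFS.
Stage 2: below threshold (-23 ≤ -23); passes unchanged; output -23 dBFS.
Stage 3: 20 dB above -43 dBFS, reduced 5:1 to 4 dB above → -39 dBFS; +6 dB make-up → -33 dBFS.

-33 dBFS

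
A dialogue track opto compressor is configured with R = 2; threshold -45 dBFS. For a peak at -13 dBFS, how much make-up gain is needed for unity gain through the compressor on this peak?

16 dB

The peak compresses to -45 + 32/2 = -29 dBFS.
To reach -13 dBFS requires -13 − (-29) = 16 dB of make-up.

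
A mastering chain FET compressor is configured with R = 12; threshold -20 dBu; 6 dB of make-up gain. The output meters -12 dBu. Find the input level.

Stripping the +6 dB make-up gives -18 dBu at the gain stage.
Post-compression overshoot = -18 − (-20) = 2 dB.
Before 12:1 compression the overshoot was 2 × 12 = 24 dB, so input = -20 + 24 = 4 dBu.

4 dBu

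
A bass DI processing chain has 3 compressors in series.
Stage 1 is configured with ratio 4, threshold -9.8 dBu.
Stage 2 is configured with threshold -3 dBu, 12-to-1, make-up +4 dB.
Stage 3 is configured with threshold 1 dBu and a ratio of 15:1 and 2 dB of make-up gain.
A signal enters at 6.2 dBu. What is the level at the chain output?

0.2 dBu

Stage 1: 6.2 dBu is 16 dB over -9.8 dBu; at 4:1 that becomes 4 dB over, giving -5.8 dBu.
Stage 2: below threshold (-5.8 ≤ -3); passes unchanged; make-up brings it to -1.8 dBu.
Stage 3: below threshold (-1.8 ≤ 1); passes unchanged; make-up brings it to 0.2 dBu.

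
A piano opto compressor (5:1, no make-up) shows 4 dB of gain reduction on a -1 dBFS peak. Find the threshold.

-6 dBFS

Gain reduction = -1 − (-5) = 4 dB; output overshoot = GR / (R − 1) = 4 / 4 = 1 dB.
Threshold = output − output overshoot = -5 − 1 = -6 dBFS.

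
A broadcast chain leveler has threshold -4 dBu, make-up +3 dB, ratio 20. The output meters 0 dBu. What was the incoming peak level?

16 dBu

Remove make-up: 0 − 3 = -3 dBu.
That's 1 dB above the -4 dBu threshold.
Before 20:1 compression the overshoot was 1 × 20 = 20 dB, so input = -4 + 20 = 16 dBu.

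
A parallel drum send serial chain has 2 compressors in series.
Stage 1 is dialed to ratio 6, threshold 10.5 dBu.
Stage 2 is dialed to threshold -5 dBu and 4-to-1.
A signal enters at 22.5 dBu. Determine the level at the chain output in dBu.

Stage 1: 22.5 dBu is 12 dB over 10.5 dBu; at 6:1 that becomes 2 dB over, giving 12.5 dBu.
Stage 2: overshoot 17.5 dB → 17.5/4 = 4.375 dB → -0.625 dBu.

-0.625 dBu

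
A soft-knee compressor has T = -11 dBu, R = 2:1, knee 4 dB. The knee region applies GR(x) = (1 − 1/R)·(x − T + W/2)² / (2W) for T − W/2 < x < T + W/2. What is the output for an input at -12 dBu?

x − T + W/2 = -12 − (-11) + 2 = 1.
GR = (1 − 1/2) × 1² / 8 = 0.5 × 1 / 8 = 0.0625 dB.
Output = -12 − 0.0625 = -12.0625 dBu.

-12.0625 dBu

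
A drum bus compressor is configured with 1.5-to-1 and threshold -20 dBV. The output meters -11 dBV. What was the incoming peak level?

-6.5 dBV

Post-compression overshoot = -11 − (-20) = 9 dB.
Before 1.5:1 compression the overshoot was 9 × 1.5 = 13.5 dB, so input = -20 + 13.5 = -6.5 dBV.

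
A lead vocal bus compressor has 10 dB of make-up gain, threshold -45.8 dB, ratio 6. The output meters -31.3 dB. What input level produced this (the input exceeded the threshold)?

-18.8 dB

Stripping the +10 dB make-up gives -41.3 dB at the gain stage.
Post-compression overshoot = -41.3 − (-45.8) = 4.5 dB.
Undo the ratio: input overshoot = 4.5 × 6 = 27 dB, giving input = -18.8 dB.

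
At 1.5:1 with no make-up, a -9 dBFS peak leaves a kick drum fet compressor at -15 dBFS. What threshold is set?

Gain reduction = -9 − (-15) = 6 dB; output overshoot = GR / (R − 1) = 6 / 0.5 = 12 dB.
Threshold = output − output overshoot = -15 − 12 = -27 dBFS.

-27 dBFS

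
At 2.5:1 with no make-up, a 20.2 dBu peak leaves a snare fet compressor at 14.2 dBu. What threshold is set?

Let T be the threshold. Output overshoot = (input overshoot)/R, so 14.2 − T = (20.2 − T)/2.5.
2.5·(14.2 − T) = 20.2 − T → 1.5·T = 35.5 − 20.2 = 15.3.
T = 15.3/1.5 = 10.2 dBu.

10.2 dBu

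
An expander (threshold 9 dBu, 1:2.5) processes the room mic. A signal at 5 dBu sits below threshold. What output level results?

-1 dBu

Below threshold, a 1:2.5 expander applies gain = (2.5−1)×(T − x) of attenuation.
(2.5−1) × 4 = 6 dB, so output = 5 − 6 = -1 dBu.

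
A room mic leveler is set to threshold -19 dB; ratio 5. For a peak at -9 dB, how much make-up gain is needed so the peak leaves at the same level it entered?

Without make-up, output = threshold + overshoot/5 = -19 + 2 = -17 dB.
Gap to target: 8 dB.

8 dB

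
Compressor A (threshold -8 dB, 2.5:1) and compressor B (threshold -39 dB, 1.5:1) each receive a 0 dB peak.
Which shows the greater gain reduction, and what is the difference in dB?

B, by 8.2 dB

A: 8 dB over, compressed to 3.2 dB over, so 4.8 dB of GR.
B: 39 dB over, compressed to 26 dB over, so 13 dB of GR.
Difference: 8.2 dB in favour of B.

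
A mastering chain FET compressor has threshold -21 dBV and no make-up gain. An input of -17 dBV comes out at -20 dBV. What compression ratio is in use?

4:1

Input overshoot = -17 − (-21) = 4 dB; output overshoot = -20 − (-21) = 1 dB.
Ratio = 4 / 1 = 4.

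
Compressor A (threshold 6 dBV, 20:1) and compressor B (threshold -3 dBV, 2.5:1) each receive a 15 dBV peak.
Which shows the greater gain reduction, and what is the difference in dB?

A: 9 dB over, compressed to 0.45 dB over, so 8.55 dB of GR.
B: 18 dB over, compressed to 7.2 dB over, so 10.8 dB of GR.
B applies 2.25 dB more gain reduction.

B, by 2.25 dB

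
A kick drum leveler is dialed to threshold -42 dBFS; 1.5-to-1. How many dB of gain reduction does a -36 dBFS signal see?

The signal is 6 dB above threshold.
At 1.5:1, output sits 6/1.5 = 4 dB above threshold.
GR = overshoot in − overshoot out = 6 − 4 = 2 dB.

2 dB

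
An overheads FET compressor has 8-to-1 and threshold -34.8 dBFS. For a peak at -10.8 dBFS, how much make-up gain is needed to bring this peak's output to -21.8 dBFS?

Overshoot 24 dB → 24/8 = 3 dB after compression, so the compressed level is -34.8 + 3 = -31.8 dBFS.
Make-up = target − compressed = -21.8 − (-31.8) = 10 dB.

10 dB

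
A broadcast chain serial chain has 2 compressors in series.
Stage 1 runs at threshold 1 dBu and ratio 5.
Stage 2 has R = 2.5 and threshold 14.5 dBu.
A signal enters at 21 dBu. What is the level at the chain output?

Stage 1: 20 dB above 1 dBu, reduced 5:1 to 4 dB above → 5 dBu.
Stage 2: below threshold (5 ≤ 14.5); passes unchanged; output 5 dBu.

5 dBu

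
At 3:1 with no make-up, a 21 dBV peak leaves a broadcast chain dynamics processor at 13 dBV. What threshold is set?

9 dBV

Input is 12 dB above T (since output overshoot × R = input overshoot: (13 − T)·3 = 21 − T gives T = 9 dBV).
Check: 9 + (21 − 9)/3 = 9 + 4 = 13 dBV. ✓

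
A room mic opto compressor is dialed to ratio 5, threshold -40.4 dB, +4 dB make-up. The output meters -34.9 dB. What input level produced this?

Stripping the +4 dB make-up gives -38.9 dB at the gain stage.
The compressed level sits -38.9 − (-40.4) = 1.5 dB over threshold.
Input overshoot = R × output overshoot = 7.5 dB → input = -40.4 + 7.5 = -32.9 dB.

-32.9 dB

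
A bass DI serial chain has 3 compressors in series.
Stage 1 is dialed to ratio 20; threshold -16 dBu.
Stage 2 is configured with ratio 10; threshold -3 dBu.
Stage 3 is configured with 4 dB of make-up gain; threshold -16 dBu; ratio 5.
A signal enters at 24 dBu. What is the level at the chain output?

Stage 1: overshoot 40 dB → 40/20 = 2 dB → -14 dBu.
Stage 2: -14 dBu is at or below the -3 dBu threshold — no compression; output -14 dBu.
Stage 3: -14 dBu is 2 dB over -16 dBu; at 5:1 that becomes 0.4 dB over, giving -15.6 dBu; +4 dB make-up → -11.6 dBu.

-11.6 dBu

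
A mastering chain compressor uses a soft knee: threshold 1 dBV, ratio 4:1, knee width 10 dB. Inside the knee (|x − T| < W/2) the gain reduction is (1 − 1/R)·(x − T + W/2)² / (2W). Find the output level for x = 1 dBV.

0.0625 dBV

x − T + W/2 = 1 − 1 + 5 = 5.
GR = (1 − 1/4) × 5² / 20 = 0.75 × 25 / 20 = 0.9375 dB.
Output = 1 − 0.9375 = 0.0625 dBV.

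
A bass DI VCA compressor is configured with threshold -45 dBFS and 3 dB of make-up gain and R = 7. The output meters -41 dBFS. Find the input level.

-38 dBFS

Before make-up, the level was -41 − 3 = -44 dBFS.
Post-compression overshoot = -44 − (-45) = 1 dB.
Input overshoot = R × output overshoot = 7 dB → input = -45 + 7 = -38 dBFS.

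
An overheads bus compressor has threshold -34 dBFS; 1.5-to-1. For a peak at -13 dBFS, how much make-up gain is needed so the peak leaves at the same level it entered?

Without make-up, output = threshold + overshoot/1.5 = -34 + 14 = -20 dBFS.
Gap to target: 7 dB.

7 dB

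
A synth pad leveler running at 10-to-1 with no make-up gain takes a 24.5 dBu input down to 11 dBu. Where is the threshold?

9.5 dBu

Let T be the threshold. Output overshoot = (input overshoot)/R, so 11 − T = (24.5 − T)/10.
10·(11 − T) = 24.5 − T → 9·T = 110 − 24.5 = 85.5.
T = 85.5/9 = 9.5 dBu.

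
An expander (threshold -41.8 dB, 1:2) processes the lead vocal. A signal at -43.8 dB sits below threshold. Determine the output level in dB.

-45.8 dB

Undershoot = (-41.8) − (-43.8) = 2 dB.
At 1:2, that expands to 4 dB under threshold.
Output = -41.8 − 4 = -45.8 dB.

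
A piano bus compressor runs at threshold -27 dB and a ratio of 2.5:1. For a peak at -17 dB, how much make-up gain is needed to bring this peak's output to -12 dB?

Without make-up, output = threshold + overshoot/2.5 = -27 + 4 = -23 dB.
Gap to target: 11 dB.

11 dB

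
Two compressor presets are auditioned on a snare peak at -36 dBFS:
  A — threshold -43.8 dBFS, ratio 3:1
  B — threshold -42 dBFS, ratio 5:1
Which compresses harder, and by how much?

A: overshoot 7.8 dB → output overshoot 2.6 dB → GR 5.2 dB.
B: overshoot 6 dB → output overshoot 1.2 dB → GR 4.8 dB.
Difference: 0.4 dB in favour of A.

A, by 0.4 dB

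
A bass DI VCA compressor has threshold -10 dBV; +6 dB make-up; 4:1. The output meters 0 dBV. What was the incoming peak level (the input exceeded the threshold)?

Remove make-up: 0 − 6 = -6 dBV.
The compressed level sits -6 − (-10) = 4 dB over threshold.
Before 4:1 compression the overshoot was 4 × 4 = 16 dB, so input = -10 + 16 = 6 dBV.

6 dBV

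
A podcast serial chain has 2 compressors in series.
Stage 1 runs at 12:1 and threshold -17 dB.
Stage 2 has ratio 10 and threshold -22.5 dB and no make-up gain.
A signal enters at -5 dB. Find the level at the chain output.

-21.85 dB

Stage 1: overshoot 12 dB → 12/12 = 1 dB → -16 dB.
Stage 2: -16 dB is 6.5 dB over -22.5 dB; at 10:1 that becomes 0.65 dB over, giving -21.85 dB.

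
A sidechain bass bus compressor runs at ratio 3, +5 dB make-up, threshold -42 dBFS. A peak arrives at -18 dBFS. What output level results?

-29 dBFS

-18 dBFS sits 24 dB over threshold.
3:1 compression reduces that to 24/3 = 8 dB over.
That puts the output at -34 dBFS; make-up adds 5 dB, giving -29 dBFS.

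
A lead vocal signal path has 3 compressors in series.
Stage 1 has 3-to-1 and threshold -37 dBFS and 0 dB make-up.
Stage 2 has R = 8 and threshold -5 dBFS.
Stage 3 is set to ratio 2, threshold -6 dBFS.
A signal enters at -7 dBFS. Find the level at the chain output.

Stage 1: 30 dB above -37 dBFS, reduced 3:1 to 10 dB above → -27 dBFS.
Stage 2: below threshold (-27 ≤ -5); passes unchanged; output -27 dBFS.
Stage 3: below threshold (-27 ≤ -6); passes unchanged; output -27 dBFS.

-27 dBFS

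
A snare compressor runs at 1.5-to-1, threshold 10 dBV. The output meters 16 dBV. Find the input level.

19 dBV

Post-compression overshoot = 16 − 10 = 6 dB.
Undo the ratio: input overshoot = 6 × 1.5 = 9 dB, giving input = 19 dBV.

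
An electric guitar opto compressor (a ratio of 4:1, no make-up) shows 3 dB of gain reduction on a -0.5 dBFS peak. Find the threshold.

Gain reduction = -0.5 − (-3.5) = 3 dB; output overshoot = GR / (R − 1) = 3 / 3 = 1 dB.
Threshold = output − output overshoot = -3.5 − 1 = -4.5 dBFS.

-4.5 dBFS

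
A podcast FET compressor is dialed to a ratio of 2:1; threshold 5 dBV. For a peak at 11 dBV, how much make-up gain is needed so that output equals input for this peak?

3 dB

The peak compresses to 5 + 6/2 = 8 dBV.
To reach 11 dBV requires 11 − 8 = 3 dB of make-up.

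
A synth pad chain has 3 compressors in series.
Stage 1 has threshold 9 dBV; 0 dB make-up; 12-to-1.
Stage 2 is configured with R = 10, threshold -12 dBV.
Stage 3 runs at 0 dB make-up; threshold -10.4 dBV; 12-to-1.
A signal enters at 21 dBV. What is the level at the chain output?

-10.35 dBV

Stage 1: 12 dB above 9 dBV, reduced 12:1 to 1 dB above → 10 dBV.
Stage 2: 10 dBV is 22 dB over -12 dBV; at 10:1 that becomes 2.2 dB over, giving -9.8 dBV.
Stage 3: 0.6 dB above -10.4 dBV, reduced 12:1 to 0.05 dB above → -10.35 dBV.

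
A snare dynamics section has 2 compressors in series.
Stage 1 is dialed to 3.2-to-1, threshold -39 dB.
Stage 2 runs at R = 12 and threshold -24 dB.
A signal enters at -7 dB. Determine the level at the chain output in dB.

-29 dB

Stage 1: -7 dB is 32 dB over -39 dB; at 3.2:1 that becomes 10 dB over, giving -29 dB.
Stage 2: -29 dB ≤ -24 dB, so stage 2 doesn't engage; output -29 dB.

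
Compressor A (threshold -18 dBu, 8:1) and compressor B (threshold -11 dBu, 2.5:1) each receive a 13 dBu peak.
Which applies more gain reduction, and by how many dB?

A: GR = 31 − 31/8 = 27.125 dB.
B: GR = 24 − 24/2.5 = 14.4 dB.
A applies 12.725 dB more gain reduction.

A, by 12.725 dB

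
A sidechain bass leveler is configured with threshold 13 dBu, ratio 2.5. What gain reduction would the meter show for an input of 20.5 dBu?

20.5 dBu exceeds the threshold by 7.5 dB.
After 2.5:1 compression the overshoot becomes 7.5/2.5 = 3 dB.
So the signal is attenuated by 7.5 − 3 = 4.5 dB.

4.5 dB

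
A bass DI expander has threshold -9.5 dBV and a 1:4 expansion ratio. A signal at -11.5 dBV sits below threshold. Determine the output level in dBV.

Undershoot = (-9.5) − (-11.5) = 2 dB.
At 1:4, that expands to 8 dB under threshold.
Output = -9.5 − 8 = -17.5 dBV.

-17.5 dBV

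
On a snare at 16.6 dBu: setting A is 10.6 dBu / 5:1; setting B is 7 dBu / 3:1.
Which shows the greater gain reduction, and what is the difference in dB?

B, by 1.6 dB

A: overshoot 6 dB → output overshoot 1.2 dB → GR 4.8 dB.
B: overshoot 9.6 dB → output overshoot 3.2 dB → GR 6.4 dB.
B applies 1.6 dB more gain reduction.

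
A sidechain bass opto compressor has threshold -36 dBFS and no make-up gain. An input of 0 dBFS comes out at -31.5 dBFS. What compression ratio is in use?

8:1

Input overshoot = 0 − (-36) = 36 dB; output overshoot = -31.5 − (-36) = 4.5 dB.
Ratio = 36 / 4.5 = 8.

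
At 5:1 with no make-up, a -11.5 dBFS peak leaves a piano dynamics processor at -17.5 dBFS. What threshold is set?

Input is 7.5 dB above T (since output overshoot × R = input overshoot: (-17.5 − T)·5 = -11.5 − T gives T = -19 dBFS).
Check: -19 + (-11.5 − (-19))/5 = -19 + 1.5 = -17.5 dBFS. ✓

-19 dBFS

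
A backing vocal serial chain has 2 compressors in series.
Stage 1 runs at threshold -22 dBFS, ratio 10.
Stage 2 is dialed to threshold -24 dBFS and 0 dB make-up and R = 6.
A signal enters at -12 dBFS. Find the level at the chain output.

-23.5 dBFS

Stage 1: 10 dB above -22 dBFS, reduced 10:1 to 1 dB above → -21 dBFS.
Stage 2: overshoot 3 dB → 3/6 = 0.5 dB → -23.5 dBFS.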